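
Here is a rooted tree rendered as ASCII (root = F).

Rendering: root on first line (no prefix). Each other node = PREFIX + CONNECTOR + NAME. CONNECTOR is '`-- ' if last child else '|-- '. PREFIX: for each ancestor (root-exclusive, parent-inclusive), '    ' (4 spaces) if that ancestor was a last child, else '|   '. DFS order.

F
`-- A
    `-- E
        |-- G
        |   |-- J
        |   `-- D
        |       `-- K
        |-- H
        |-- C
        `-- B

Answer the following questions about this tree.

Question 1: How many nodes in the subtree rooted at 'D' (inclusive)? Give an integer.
Answer: 2

Derivation:
Subtree rooted at D contains: D, K
Count = 2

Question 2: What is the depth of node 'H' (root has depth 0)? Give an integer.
Answer: 3

Derivation:
Path from root to H: F -> A -> E -> H
Depth = number of edges = 3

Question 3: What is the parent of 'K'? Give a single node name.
Answer: D

Derivation:
Scan adjacency: K appears as child of D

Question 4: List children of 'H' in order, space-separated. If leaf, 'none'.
Answer: none

Derivation:
Node H's children (from adjacency): (leaf)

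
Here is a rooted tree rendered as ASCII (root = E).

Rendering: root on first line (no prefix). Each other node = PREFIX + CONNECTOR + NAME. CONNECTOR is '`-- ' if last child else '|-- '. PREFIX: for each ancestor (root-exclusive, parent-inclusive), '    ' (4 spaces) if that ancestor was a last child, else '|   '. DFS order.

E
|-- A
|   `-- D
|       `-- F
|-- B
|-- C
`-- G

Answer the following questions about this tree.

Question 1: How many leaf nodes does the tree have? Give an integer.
Answer: 4

Derivation:
Leaves (nodes with no children): B, C, F, G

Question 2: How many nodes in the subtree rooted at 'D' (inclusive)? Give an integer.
Subtree rooted at D contains: D, F
Count = 2

Answer: 2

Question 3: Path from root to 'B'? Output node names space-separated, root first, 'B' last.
Answer: E B

Derivation:
Walk down from root: E -> B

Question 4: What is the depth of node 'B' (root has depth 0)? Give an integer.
Answer: 1

Derivation:
Path from root to B: E -> B
Depth = number of edges = 1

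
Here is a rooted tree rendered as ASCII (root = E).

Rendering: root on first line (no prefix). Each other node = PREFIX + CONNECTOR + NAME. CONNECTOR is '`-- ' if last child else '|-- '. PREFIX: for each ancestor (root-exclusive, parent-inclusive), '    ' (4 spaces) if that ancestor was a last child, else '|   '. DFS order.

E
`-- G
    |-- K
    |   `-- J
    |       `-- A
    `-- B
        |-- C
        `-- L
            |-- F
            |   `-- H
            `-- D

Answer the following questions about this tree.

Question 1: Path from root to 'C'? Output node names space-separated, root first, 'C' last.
Walk down from root: E -> G -> B -> C

Answer: E G B C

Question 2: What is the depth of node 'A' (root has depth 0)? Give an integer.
Answer: 4

Derivation:
Path from root to A: E -> G -> K -> J -> A
Depth = number of edges = 4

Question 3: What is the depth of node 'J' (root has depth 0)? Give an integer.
Path from root to J: E -> G -> K -> J
Depth = number of edges = 3

Answer: 3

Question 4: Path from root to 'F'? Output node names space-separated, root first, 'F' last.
Walk down from root: E -> G -> B -> L -> F

Answer: E G B L F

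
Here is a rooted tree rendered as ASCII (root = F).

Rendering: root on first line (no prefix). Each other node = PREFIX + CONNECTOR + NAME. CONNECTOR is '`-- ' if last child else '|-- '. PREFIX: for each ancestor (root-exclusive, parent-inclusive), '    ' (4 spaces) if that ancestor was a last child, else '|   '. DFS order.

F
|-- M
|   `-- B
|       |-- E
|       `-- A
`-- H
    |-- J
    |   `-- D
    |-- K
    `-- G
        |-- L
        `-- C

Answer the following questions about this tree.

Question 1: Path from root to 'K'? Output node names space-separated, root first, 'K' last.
Answer: F H K

Derivation:
Walk down from root: F -> H -> K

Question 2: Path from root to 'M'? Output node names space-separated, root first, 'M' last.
Answer: F M

Derivation:
Walk down from root: F -> M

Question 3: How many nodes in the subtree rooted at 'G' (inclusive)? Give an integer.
Answer: 3

Derivation:
Subtree rooted at G contains: C, G, L
Count = 3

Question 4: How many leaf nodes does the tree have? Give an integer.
Answer: 6

Derivation:
Leaves (nodes with no children): A, C, D, E, K, L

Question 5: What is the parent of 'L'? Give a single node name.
Scan adjacency: L appears as child of G

Answer: G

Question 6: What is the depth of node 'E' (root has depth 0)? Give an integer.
Path from root to E: F -> M -> B -> E
Depth = number of edges = 3

Answer: 3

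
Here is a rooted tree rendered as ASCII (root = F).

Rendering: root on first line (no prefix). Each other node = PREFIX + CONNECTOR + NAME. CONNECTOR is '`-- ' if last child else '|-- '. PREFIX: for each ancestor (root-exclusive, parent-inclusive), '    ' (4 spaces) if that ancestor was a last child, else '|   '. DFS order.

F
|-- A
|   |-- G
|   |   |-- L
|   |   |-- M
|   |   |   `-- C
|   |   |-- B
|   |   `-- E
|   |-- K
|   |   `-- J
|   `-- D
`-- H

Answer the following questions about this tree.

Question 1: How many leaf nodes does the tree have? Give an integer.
Leaves (nodes with no children): B, C, D, E, H, J, L

Answer: 7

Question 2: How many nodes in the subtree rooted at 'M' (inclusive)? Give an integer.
Subtree rooted at M contains: C, M
Count = 2

Answer: 2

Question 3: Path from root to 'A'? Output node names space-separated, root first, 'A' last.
Walk down from root: F -> A

Answer: F A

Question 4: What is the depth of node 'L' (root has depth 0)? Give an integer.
Answer: 3

Derivation:
Path from root to L: F -> A -> G -> L
Depth = number of edges = 3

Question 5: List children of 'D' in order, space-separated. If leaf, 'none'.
Node D's children (from adjacency): (leaf)

Answer: none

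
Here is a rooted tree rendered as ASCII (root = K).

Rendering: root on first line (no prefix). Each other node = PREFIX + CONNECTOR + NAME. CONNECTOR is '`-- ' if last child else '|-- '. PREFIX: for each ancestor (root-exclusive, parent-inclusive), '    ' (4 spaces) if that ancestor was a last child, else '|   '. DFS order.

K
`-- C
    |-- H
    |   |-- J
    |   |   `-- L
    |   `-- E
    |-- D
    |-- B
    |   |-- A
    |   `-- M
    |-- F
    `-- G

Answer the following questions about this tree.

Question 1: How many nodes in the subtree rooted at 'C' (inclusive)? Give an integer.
Answer: 11

Derivation:
Subtree rooted at C contains: A, B, C, D, E, F, G, H, J, L, M
Count = 11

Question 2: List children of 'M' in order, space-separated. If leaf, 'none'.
Answer: none

Derivation:
Node M's children (from adjacency): (leaf)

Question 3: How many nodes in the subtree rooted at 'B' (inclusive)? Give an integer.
Answer: 3

Derivation:
Subtree rooted at B contains: A, B, M
Count = 3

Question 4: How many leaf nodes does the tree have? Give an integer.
Answer: 7

Derivation:
Leaves (nodes with no children): A, D, E, F, G, L, M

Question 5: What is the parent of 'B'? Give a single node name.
Answer: C

Derivation:
Scan adjacency: B appears as child of C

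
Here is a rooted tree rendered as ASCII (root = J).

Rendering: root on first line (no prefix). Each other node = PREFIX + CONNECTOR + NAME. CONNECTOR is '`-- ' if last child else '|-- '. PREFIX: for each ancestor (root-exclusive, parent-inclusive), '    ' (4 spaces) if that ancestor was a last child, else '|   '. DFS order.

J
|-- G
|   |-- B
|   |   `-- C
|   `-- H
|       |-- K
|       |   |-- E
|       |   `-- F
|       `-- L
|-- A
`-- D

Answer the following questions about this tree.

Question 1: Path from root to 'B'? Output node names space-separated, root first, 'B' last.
Answer: J G B

Derivation:
Walk down from root: J -> G -> B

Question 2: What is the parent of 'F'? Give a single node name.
Scan adjacency: F appears as child of K

Answer: K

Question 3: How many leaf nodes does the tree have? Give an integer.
Answer: 6

Derivation:
Leaves (nodes with no children): A, C, D, E, F, L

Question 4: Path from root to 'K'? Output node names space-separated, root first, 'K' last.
Answer: J G H K

Derivation:
Walk down from root: J -> G -> H -> K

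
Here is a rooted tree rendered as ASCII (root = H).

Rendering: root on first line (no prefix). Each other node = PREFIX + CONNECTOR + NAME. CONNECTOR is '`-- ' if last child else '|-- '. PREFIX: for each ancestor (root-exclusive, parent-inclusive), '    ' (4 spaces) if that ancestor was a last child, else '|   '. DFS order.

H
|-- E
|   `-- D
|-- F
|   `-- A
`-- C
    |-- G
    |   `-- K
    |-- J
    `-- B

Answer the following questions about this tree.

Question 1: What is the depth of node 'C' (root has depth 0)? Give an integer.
Path from root to C: H -> C
Depth = number of edges = 1

Answer: 1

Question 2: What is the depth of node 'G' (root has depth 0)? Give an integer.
Answer: 2

Derivation:
Path from root to G: H -> C -> G
Depth = number of edges = 2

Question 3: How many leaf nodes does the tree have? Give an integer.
Leaves (nodes with no children): A, B, D, J, K

Answer: 5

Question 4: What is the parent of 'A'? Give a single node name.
Answer: F

Derivation:
Scan adjacency: A appears as child of F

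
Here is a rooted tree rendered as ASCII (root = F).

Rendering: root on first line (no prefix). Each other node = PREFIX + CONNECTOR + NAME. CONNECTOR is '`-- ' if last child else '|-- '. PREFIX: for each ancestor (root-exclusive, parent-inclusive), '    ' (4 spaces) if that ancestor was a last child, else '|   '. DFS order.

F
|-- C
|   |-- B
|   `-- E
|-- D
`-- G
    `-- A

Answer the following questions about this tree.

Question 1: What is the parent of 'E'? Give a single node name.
Answer: C

Derivation:
Scan adjacency: E appears as child of C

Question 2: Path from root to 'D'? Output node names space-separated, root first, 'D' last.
Walk down from root: F -> D

Answer: F D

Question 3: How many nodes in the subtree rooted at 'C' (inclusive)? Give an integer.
Answer: 3

Derivation:
Subtree rooted at C contains: B, C, E
Count = 3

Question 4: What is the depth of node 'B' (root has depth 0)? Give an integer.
Path from root to B: F -> C -> B
Depth = number of edges = 2

Answer: 2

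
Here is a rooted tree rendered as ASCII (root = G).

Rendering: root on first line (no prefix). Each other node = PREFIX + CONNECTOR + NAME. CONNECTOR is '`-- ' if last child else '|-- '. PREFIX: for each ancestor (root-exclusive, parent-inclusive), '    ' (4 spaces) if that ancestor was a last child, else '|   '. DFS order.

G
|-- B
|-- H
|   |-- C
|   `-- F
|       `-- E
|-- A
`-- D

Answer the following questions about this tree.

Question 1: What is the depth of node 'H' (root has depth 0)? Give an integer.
Path from root to H: G -> H
Depth = number of edges = 1

Answer: 1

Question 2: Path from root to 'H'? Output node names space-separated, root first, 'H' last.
Walk down from root: G -> H

Answer: G H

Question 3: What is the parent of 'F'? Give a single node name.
Scan adjacency: F appears as child of H

Answer: H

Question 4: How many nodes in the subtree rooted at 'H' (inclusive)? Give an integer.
Subtree rooted at H contains: C, E, F, H
Count = 4

Answer: 4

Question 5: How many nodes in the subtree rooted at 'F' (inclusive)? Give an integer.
Subtree rooted at F contains: E, F
Count = 2

Answer: 2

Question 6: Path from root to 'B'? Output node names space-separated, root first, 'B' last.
Walk down from root: G -> B

Answer: G B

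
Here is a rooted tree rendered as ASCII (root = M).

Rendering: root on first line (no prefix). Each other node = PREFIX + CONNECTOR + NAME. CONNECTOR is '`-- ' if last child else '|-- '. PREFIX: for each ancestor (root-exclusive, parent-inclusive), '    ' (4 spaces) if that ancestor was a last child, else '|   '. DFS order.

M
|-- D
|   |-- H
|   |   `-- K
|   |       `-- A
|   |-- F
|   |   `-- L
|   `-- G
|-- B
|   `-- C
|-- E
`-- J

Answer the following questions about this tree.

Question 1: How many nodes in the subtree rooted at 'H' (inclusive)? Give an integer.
Subtree rooted at H contains: A, H, K
Count = 3

Answer: 3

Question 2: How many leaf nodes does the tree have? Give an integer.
Answer: 6

Derivation:
Leaves (nodes with no children): A, C, E, G, J, L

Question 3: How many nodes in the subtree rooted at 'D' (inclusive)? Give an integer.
Subtree rooted at D contains: A, D, F, G, H, K, L
Count = 7

Answer: 7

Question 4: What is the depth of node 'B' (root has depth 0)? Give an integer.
Answer: 1

Derivation:
Path from root to B: M -> B
Depth = number of edges = 1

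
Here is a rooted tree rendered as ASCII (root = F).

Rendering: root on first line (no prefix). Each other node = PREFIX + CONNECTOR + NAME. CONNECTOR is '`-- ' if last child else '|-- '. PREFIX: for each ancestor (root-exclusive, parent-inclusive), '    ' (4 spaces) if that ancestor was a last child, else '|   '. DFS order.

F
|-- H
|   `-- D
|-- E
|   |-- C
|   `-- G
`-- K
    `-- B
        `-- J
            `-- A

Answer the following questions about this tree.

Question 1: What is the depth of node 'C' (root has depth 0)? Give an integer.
Path from root to C: F -> E -> C
Depth = number of edges = 2

Answer: 2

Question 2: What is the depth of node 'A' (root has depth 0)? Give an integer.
Path from root to A: F -> K -> B -> J -> A
Depth = number of edges = 4

Answer: 4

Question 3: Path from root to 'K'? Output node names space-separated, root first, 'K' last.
Walk down from root: F -> K

Answer: F K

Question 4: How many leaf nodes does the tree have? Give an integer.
Leaves (nodes with no children): A, C, D, G

Answer: 4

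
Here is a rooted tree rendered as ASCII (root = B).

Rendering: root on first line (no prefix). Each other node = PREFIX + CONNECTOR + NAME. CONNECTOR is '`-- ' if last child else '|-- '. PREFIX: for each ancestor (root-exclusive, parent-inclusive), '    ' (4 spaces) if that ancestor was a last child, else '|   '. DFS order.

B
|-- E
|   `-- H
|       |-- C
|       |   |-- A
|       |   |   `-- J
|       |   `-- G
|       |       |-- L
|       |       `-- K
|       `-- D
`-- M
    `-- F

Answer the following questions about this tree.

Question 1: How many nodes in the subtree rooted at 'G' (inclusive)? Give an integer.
Subtree rooted at G contains: G, K, L
Count = 3

Answer: 3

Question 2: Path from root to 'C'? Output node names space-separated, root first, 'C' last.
Walk down from root: B -> E -> H -> C

Answer: B E H C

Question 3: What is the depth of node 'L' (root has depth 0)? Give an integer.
Path from root to L: B -> E -> H -> C -> G -> L
Depth = number of edges = 5

Answer: 5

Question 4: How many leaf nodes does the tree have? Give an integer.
Answer: 5

Derivation:
Leaves (nodes with no children): D, F, J, K, L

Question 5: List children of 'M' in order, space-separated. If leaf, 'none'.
Answer: F

Derivation:
Node M's children (from adjacency): F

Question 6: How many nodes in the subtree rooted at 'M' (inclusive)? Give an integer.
Answer: 2

Derivation:
Subtree rooted at M contains: F, M
Count = 2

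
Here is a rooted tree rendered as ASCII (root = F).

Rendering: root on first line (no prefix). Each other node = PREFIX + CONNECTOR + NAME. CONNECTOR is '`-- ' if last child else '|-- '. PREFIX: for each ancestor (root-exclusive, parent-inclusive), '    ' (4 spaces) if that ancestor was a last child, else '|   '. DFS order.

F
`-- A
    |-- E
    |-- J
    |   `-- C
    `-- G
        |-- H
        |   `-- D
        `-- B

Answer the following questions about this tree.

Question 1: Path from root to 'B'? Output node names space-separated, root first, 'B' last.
Walk down from root: F -> A -> G -> B

Answer: F A G B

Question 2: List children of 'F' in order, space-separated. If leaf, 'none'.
Answer: A

Derivation:
Node F's children (from adjacency): A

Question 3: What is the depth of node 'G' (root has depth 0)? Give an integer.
Path from root to G: F -> A -> G
Depth = number of edges = 2

Answer: 2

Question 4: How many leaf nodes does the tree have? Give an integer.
Leaves (nodes with no children): B, C, D, E

Answer: 4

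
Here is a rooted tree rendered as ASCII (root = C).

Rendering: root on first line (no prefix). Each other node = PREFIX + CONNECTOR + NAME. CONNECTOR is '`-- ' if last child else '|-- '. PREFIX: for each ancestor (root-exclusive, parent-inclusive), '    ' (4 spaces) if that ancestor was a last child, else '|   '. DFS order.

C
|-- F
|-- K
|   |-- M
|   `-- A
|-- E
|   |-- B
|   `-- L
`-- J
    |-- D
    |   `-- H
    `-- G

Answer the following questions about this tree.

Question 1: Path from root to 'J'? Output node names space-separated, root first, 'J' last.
Answer: C J

Derivation:
Walk down from root: C -> J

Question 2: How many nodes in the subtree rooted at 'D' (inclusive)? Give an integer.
Subtree rooted at D contains: D, H
Count = 2

Answer: 2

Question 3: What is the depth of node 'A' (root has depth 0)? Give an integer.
Answer: 2

Derivation:
Path from root to A: C -> K -> A
Depth = number of edges = 2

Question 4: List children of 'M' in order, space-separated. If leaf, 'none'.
Answer: none

Derivation:
Node M's children (from adjacency): (leaf)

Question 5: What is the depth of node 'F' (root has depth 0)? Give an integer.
Answer: 1

Derivation:
Path from root to F: C -> F
Depth = number of edges = 1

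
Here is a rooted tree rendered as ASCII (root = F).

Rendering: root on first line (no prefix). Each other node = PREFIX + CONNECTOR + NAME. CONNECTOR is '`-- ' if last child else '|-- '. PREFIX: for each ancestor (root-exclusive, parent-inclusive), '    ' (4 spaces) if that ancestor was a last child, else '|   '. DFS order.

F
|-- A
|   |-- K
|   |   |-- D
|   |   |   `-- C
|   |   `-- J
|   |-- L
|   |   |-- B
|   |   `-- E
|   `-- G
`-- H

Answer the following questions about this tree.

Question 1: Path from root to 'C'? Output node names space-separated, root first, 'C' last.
Answer: F A K D C

Derivation:
Walk down from root: F -> A -> K -> D -> C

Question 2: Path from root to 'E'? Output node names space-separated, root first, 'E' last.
Answer: F A L E

Derivation:
Walk down from root: F -> A -> L -> E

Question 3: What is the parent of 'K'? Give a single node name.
Scan adjacency: K appears as child of A

Answer: A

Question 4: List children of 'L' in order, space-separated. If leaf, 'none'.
Answer: B E

Derivation:
Node L's children (from adjacency): B, E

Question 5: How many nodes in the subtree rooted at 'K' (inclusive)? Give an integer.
Answer: 4

Derivation:
Subtree rooted at K contains: C, D, J, K
Count = 4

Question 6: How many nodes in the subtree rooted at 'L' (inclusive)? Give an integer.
Answer: 3

Derivation:
Subtree rooted at L contains: B, E, L
Count = 3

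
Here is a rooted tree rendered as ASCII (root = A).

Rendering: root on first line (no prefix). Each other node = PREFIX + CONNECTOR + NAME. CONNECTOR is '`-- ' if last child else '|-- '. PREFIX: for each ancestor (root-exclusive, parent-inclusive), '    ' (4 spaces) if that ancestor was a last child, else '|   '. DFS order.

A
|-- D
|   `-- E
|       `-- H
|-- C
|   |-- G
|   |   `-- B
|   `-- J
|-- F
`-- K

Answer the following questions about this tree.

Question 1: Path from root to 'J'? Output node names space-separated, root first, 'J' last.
Answer: A C J

Derivation:
Walk down from root: A -> C -> J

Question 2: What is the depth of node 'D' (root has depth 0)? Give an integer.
Path from root to D: A -> D
Depth = number of edges = 1

Answer: 1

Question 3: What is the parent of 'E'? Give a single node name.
Scan adjacency: E appears as child of D

Answer: D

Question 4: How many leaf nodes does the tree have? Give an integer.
Answer: 5

Derivation:
Leaves (nodes with no children): B, F, H, J, K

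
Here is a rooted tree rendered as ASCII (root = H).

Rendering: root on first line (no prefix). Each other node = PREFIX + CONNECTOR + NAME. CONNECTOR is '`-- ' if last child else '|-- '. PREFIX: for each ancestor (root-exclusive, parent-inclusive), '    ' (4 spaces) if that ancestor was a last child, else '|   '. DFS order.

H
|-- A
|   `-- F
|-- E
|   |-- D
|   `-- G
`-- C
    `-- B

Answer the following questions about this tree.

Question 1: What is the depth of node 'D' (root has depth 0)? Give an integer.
Answer: 2

Derivation:
Path from root to D: H -> E -> D
Depth = number of edges = 2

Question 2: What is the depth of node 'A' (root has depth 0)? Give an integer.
Path from root to A: H -> A
Depth = number of edges = 1

Answer: 1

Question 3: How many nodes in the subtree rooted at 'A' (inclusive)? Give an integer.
Answer: 2

Derivation:
Subtree rooted at A contains: A, F
Count = 2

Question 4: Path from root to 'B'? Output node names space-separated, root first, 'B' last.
Answer: H C B

Derivation:
Walk down from root: H -> C -> B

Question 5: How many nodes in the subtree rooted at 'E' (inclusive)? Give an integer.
Answer: 3

Derivation:
Subtree rooted at E contains: D, E, G
Count = 3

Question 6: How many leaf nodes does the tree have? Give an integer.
Leaves (nodes with no children): B, D, F, G

Answer: 4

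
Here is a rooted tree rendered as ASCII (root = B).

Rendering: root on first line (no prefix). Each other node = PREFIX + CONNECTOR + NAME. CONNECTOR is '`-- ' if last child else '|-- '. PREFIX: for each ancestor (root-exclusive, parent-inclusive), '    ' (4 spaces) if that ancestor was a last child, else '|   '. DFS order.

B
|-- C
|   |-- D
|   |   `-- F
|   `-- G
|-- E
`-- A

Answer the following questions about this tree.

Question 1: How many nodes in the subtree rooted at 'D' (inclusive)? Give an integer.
Subtree rooted at D contains: D, F
Count = 2

Answer: 2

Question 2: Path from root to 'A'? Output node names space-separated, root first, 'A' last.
Walk down from root: B -> A

Answer: B A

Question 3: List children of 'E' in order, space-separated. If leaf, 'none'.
Node E's children (from adjacency): (leaf)

Answer: none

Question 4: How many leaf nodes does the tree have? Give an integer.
Answer: 4

Derivation:
Leaves (nodes with no children): A, E, F, G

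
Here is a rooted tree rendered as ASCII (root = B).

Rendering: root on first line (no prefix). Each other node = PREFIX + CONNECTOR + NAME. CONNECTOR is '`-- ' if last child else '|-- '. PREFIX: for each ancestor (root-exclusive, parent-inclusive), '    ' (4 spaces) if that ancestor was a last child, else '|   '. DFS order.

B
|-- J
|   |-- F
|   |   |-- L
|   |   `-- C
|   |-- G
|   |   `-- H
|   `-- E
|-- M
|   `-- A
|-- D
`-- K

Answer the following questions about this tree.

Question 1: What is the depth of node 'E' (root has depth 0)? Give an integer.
Answer: 2

Derivation:
Path from root to E: B -> J -> E
Depth = number of edges = 2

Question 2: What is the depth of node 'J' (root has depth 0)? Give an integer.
Answer: 1

Derivation:
Path from root to J: B -> J
Depth = number of edges = 1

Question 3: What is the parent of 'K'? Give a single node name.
Answer: B

Derivation:
Scan adjacency: K appears as child of B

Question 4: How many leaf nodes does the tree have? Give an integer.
Answer: 7

Derivation:
Leaves (nodes with no children): A, C, D, E, H, K, L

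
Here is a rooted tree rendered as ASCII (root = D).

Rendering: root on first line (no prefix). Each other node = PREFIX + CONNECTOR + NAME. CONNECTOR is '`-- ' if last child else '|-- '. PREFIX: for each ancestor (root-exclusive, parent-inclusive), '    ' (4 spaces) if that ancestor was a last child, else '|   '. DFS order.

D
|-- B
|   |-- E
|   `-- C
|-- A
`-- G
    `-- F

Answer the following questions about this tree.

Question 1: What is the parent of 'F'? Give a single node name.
Scan adjacency: F appears as child of G

Answer: G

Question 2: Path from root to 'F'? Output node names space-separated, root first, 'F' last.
Walk down from root: D -> G -> F

Answer: D G F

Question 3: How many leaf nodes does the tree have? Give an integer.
Leaves (nodes with no children): A, C, E, F

Answer: 4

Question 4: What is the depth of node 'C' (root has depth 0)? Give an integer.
Answer: 2

Derivation:
Path from root to C: D -> B -> C
Depth = number of edges = 2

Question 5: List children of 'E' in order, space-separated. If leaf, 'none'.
Answer: none

Derivation:
Node E's children (from adjacency): (leaf)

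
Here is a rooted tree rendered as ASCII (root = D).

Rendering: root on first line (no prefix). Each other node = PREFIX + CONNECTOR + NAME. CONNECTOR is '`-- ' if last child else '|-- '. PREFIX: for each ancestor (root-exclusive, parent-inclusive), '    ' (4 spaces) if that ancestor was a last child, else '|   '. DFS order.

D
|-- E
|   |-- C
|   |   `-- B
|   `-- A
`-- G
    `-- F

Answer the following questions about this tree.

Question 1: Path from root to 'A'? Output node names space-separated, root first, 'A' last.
Walk down from root: D -> E -> A

Answer: D E A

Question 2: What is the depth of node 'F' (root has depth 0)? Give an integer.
Path from root to F: D -> G -> F
Depth = number of edges = 2

Answer: 2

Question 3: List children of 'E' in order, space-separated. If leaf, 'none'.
Answer: C A

Derivation:
Node E's children (from adjacency): C, A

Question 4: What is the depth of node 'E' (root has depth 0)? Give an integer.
Answer: 1

Derivation:
Path from root to E: D -> E
Depth = number of edges = 1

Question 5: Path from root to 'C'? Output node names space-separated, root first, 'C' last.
Walk down from root: D -> E -> C

Answer: D E C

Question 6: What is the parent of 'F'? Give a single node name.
Scan adjacency: F appears as child of G

Answer: G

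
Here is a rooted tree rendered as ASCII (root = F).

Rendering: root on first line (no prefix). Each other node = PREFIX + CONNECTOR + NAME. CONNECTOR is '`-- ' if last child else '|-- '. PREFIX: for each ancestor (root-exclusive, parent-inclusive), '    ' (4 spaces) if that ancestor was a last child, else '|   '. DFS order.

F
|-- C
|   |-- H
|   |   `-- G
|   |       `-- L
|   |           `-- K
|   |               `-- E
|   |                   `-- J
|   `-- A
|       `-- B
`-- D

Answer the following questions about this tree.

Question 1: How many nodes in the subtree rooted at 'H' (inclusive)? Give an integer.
Answer: 6

Derivation:
Subtree rooted at H contains: E, G, H, J, K, L
Count = 6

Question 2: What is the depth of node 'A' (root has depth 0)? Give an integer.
Path from root to A: F -> C -> A
Depth = number of edges = 2

Answer: 2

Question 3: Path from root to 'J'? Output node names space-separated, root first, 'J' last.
Answer: F C H G L K E J

Derivation:
Walk down from root: F -> C -> H -> G -> L -> K -> E -> J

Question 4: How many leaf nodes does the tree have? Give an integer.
Answer: 3

Derivation:
Leaves (nodes with no children): B, D, J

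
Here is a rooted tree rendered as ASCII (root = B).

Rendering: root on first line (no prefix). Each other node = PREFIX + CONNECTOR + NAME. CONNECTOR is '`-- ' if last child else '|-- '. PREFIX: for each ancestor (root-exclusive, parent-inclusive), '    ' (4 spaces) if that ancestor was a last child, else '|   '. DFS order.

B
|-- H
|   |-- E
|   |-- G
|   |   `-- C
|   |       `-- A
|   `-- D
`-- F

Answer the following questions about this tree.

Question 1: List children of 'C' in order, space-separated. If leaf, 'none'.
Node C's children (from adjacency): A

Answer: A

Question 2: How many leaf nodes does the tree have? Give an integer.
Leaves (nodes with no children): A, D, E, F

Answer: 4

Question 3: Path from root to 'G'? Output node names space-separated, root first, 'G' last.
Answer: B H G

Derivation:
Walk down from root: B -> H -> G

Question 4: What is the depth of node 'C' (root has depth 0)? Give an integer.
Answer: 3

Derivation:
Path from root to C: B -> H -> G -> C
Depth = number of edges = 3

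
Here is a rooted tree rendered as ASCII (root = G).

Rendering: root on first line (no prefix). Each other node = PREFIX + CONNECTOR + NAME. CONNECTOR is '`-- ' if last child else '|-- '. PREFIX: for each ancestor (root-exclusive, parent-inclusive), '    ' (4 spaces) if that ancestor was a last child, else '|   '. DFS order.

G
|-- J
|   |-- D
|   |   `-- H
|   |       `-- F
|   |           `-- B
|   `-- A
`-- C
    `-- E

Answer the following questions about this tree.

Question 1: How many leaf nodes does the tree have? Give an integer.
Answer: 3

Derivation:
Leaves (nodes with no children): A, B, E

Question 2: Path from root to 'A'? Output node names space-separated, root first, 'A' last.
Answer: G J A

Derivation:
Walk down from root: G -> J -> A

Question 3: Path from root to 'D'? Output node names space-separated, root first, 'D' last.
Answer: G J D

Derivation:
Walk down from root: G -> J -> D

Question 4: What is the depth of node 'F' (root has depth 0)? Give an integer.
Answer: 4

Derivation:
Path from root to F: G -> J -> D -> H -> F
Depth = number of edges = 4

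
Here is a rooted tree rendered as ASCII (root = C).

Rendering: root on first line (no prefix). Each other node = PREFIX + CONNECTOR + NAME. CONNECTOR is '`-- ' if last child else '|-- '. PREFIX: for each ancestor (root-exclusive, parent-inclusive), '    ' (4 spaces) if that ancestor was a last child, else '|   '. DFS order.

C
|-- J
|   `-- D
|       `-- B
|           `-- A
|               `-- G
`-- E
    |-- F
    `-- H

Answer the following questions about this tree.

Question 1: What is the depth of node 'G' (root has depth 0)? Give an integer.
Answer: 5

Derivation:
Path from root to G: C -> J -> D -> B -> A -> G
Depth = number of edges = 5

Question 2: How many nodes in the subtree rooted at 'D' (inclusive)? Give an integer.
Answer: 4

Derivation:
Subtree rooted at D contains: A, B, D, G
Count = 4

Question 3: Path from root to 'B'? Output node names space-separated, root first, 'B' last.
Walk down from root: C -> J -> D -> B

Answer: C J D B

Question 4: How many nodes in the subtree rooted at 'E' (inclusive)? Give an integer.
Subtree rooted at E contains: E, F, H
Count = 3

Answer: 3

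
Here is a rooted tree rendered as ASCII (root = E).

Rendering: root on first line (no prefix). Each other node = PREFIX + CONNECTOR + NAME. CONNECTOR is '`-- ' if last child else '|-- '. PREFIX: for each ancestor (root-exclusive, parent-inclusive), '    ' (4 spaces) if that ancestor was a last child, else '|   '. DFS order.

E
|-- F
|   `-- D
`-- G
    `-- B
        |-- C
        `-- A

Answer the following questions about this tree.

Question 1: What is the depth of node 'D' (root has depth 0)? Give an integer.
Path from root to D: E -> F -> D
Depth = number of edges = 2

Answer: 2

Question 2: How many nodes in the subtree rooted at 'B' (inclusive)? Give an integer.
Subtree rooted at B contains: A, B, C
Count = 3

Answer: 3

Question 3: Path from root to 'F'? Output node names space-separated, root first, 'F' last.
Walk down from root: E -> F

Answer: E F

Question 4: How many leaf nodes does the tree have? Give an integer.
Leaves (nodes with no children): A, C, D

Answer: 3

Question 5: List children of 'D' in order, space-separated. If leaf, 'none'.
Answer: none

Derivation:
Node D's children (from adjacency): (leaf)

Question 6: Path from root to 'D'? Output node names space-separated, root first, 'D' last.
Walk down from root: E -> F -> D

Answer: E F D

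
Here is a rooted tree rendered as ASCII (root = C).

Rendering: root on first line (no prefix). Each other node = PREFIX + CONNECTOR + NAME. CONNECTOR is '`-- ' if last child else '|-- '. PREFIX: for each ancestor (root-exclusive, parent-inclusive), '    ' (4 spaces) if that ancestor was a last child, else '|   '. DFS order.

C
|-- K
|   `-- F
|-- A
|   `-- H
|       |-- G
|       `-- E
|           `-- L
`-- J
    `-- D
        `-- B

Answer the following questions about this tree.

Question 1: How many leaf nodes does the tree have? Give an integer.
Answer: 4

Derivation:
Leaves (nodes with no children): B, F, G, L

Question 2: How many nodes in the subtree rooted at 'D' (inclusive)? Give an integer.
Answer: 2

Derivation:
Subtree rooted at D contains: B, D
Count = 2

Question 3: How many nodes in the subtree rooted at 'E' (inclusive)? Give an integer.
Answer: 2

Derivation:
Subtree rooted at E contains: E, L
Count = 2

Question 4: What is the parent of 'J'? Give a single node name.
Scan adjacency: J appears as child of C

Answer: C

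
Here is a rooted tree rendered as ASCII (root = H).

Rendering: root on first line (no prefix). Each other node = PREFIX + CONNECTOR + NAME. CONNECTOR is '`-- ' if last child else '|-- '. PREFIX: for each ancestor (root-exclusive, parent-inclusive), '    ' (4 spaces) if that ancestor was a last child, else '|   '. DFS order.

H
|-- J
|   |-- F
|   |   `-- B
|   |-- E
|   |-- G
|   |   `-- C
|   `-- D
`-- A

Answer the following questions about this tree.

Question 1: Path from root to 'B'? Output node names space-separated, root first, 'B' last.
Walk down from root: H -> J -> F -> B

Answer: H J F B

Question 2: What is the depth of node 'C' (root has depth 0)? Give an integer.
Path from root to C: H -> J -> G -> C
Depth = number of edges = 3

Answer: 3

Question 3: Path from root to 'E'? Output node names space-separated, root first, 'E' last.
Walk down from root: H -> J -> E

Answer: H J E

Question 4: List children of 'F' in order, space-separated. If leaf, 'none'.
Node F's children (from adjacency): B

Answer: B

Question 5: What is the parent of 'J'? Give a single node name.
Answer: H

Derivation:
Scan adjacency: J appears as child of H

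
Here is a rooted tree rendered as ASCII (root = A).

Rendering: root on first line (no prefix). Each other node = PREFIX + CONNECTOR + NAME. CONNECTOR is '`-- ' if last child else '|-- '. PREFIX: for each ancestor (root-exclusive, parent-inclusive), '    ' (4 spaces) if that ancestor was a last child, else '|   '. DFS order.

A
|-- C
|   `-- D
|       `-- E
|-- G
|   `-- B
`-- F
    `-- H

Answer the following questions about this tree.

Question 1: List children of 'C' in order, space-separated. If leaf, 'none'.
Node C's children (from adjacency): D

Answer: D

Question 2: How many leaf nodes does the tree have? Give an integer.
Leaves (nodes with no children): B, E, H

Answer: 3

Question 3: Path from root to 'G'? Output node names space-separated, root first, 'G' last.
Answer: A G

Derivation:
Walk down from root: A -> G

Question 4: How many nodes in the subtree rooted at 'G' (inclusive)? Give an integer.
Subtree rooted at G contains: B, G
Count = 2

Answer: 2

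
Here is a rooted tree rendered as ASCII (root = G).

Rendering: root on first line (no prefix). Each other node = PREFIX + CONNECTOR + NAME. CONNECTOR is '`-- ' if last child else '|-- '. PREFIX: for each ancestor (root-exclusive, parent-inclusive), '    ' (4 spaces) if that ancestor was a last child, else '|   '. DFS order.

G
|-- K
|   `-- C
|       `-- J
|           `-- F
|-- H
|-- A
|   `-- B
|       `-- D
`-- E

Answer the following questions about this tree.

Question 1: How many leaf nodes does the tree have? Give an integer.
Answer: 4

Derivation:
Leaves (nodes with no children): D, E, F, H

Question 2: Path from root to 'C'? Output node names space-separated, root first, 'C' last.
Answer: G K C

Derivation:
Walk down from root: G -> K -> C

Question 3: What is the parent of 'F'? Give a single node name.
Answer: J

Derivation:
Scan adjacency: F appears as child of J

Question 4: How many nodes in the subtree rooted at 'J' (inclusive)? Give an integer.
Subtree rooted at J contains: F, J
Count = 2

Answer: 2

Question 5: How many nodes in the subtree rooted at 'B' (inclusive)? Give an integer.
Answer: 2

Derivation:
Subtree rooted at B contains: B, D
Count = 2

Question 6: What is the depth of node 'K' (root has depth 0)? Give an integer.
Path from root to K: G -> K
Depth = number of edges = 1

Answer: 1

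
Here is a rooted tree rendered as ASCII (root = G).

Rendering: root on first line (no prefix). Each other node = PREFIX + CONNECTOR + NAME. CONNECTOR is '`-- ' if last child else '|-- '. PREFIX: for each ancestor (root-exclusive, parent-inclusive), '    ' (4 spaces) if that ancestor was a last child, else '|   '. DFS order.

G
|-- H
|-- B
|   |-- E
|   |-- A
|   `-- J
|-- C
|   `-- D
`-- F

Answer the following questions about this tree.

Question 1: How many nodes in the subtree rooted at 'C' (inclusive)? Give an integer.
Answer: 2

Derivation:
Subtree rooted at C contains: C, D
Count = 2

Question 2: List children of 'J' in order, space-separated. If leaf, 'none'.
Answer: none

Derivation:
Node J's children (from adjacency): (leaf)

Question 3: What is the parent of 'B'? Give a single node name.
Scan adjacency: B appears as child of G

Answer: G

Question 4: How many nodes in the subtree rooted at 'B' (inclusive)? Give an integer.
Answer: 4

Derivation:
Subtree rooted at B contains: A, B, E, J
Count = 4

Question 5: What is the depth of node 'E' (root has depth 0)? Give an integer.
Answer: 2

Derivation:
Path from root to E: G -> B -> E
Depth = number of edges = 2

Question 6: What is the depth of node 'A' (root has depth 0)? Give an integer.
Path from root to A: G -> B -> A
Depth = number of edges = 2

Answer: 2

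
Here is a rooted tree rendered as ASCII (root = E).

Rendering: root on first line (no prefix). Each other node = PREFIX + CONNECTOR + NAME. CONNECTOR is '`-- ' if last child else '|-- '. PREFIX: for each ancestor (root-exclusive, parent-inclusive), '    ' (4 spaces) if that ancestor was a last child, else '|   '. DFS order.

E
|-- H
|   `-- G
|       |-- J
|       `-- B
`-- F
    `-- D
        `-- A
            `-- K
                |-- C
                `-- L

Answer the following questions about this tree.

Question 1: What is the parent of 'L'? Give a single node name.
Answer: K

Derivation:
Scan adjacency: L appears as child of K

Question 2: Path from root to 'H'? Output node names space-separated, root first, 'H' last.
Walk down from root: E -> H

Answer: E H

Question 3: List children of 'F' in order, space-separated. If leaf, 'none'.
Answer: D

Derivation:
Node F's children (from adjacency): D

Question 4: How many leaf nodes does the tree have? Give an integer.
Leaves (nodes with no children): B, C, J, L

Answer: 4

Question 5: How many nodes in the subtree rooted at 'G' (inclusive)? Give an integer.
Subtree rooted at G contains: B, G, J
Count = 3

Answer: 3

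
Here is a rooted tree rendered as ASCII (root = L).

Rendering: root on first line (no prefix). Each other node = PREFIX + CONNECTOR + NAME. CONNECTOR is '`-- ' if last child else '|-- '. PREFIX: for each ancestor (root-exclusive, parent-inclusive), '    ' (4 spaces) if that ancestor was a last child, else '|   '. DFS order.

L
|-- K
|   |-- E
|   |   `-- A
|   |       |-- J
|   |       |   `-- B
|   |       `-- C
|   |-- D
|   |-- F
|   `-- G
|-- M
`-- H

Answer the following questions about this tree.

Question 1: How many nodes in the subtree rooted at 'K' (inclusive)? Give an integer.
Answer: 9

Derivation:
Subtree rooted at K contains: A, B, C, D, E, F, G, J, K
Count = 9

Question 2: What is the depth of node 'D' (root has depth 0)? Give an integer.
Answer: 2

Derivation:
Path from root to D: L -> K -> D
Depth = number of edges = 2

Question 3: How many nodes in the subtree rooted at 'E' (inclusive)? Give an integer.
Subtree rooted at E contains: A, B, C, E, J
Count = 5

Answer: 5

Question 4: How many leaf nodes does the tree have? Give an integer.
Leaves (nodes with no children): B, C, D, F, G, H, M

Answer: 7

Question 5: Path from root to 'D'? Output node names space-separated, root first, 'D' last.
Answer: L K D

Derivation:
Walk down from root: L -> K -> D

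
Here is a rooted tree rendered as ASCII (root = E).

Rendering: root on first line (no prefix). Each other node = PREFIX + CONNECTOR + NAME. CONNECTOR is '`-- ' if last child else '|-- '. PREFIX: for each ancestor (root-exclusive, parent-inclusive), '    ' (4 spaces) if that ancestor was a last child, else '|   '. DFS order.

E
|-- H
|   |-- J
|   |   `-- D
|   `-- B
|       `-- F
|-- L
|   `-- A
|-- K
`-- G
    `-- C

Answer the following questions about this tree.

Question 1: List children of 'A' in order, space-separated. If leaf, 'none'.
Answer: none

Derivation:
Node A's children (from adjacency): (leaf)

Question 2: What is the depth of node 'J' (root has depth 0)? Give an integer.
Path from root to J: E -> H -> J
Depth = number of edges = 2

Answer: 2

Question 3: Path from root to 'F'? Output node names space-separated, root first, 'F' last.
Answer: E H B F

Derivation:
Walk down from root: E -> H -> B -> F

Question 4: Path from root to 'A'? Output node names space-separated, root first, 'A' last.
Answer: E L A

Derivation:
Walk down from root: E -> L -> A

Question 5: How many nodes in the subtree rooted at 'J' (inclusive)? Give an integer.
Subtree rooted at J contains: D, J
Count = 2

Answer: 2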